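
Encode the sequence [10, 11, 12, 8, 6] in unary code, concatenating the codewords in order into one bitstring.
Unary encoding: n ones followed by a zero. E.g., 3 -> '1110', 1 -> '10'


Encode each number as n ones followed by a terminating 0:
  10 -> 11111111110 (11 bits)
  11 -> 111111111110 (12 bits)
  12 -> 1111111111110 (13 bits)
  8 -> 111111110 (9 bits)
  6 -> 1111110 (7 bits)
Total length = 11 + 12 + 13 + 9 + 7 = 52 bits.

Unary([10, 11, 12, 8, 6]) = 1111111111011111111111011111111111101111111101111110 (52 bits)


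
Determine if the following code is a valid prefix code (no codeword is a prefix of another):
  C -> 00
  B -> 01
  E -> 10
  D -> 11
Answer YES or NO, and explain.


Checking each pair (does one codeword prefix another?):
  C='00' vs B='01': no prefix
  C='00' vs E='10': no prefix
  C='00' vs D='11': no prefix
  B='01' vs C='00': no prefix
  B='01' vs E='10': no prefix
  B='01' vs D='11': no prefix
  E='10' vs C='00': no prefix
  E='10' vs B='01': no prefix
  E='10' vs D='11': no prefix
  D='11' vs C='00': no prefix
  D='11' vs B='01': no prefix
  D='11' vs E='10': no prefix
No violation found over all pairs.

YES -- this is a valid prefix code. No codeword is a prefix of any other codeword.


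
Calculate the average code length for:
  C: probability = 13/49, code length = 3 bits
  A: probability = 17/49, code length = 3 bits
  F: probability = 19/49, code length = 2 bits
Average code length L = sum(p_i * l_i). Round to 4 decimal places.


Weighted contributions p_i * l_i:
  C: (13/49) * 3 = 39/49
  A: (17/49) * 3 = 51/49
  F: (19/49) * 2 = 38/49
Sum = (39 + 51 + 38)/49 = 128/49

L = 128/49 = 2.6122 bits/symbol


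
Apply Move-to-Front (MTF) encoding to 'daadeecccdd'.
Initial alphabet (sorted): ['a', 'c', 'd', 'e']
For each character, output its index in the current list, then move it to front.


MTF encoding:
'd': index 2 in ['a', 'c', 'd', 'e'] -> ['d', 'a', 'c', 'e']
'a': index 1 in ['d', 'a', 'c', 'e'] -> ['a', 'd', 'c', 'e']
'a': index 0 in ['a', 'd', 'c', 'e'] -> ['a', 'd', 'c', 'e']
'd': index 1 in ['a', 'd', 'c', 'e'] -> ['d', 'a', 'c', 'e']
'e': index 3 in ['d', 'a', 'c', 'e'] -> ['e', 'd', 'a', 'c']
'e': index 0 in ['e', 'd', 'a', 'c'] -> ['e', 'd', 'a', 'c']
'c': index 3 in ['e', 'd', 'a', 'c'] -> ['c', 'e', 'd', 'a']
'c': index 0 in ['c', 'e', 'd', 'a'] -> ['c', 'e', 'd', 'a']
'c': index 0 in ['c', 'e', 'd', 'a'] -> ['c', 'e', 'd', 'a']
'd': index 2 in ['c', 'e', 'd', 'a'] -> ['d', 'c', 'e', 'a']
'd': index 0 in ['d', 'c', 'e', 'a'] -> ['d', 'c', 'e', 'a']


Output: [2, 1, 0, 1, 3, 0, 3, 0, 0, 2, 0]


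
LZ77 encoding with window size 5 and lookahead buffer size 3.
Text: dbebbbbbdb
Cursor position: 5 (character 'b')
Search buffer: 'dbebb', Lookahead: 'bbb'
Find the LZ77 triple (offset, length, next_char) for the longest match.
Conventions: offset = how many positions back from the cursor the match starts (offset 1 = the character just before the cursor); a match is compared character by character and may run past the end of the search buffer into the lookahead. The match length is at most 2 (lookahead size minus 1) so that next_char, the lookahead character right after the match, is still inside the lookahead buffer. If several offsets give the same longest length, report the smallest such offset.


Try each offset into the search buffer:
  offset=1 (pos 4, char 'b'): match length 2
  offset=2 (pos 3, char 'b'): match length 2
  offset=3 (pos 2, char 'e'): match length 0
  offset=4 (pos 1, char 'b'): match length 1
  offset=5 (pos 0, char 'd'): match length 0
Longest match has length 2, found at offsets 1, 2; take the smallest, offset 1.
next_char = character at position 5 + 2 = 7 -> 'b'

Best match: offset=1, length=2 (matching 'bb' starting at position 4)
LZ77 triple: (1, 2, 'b')


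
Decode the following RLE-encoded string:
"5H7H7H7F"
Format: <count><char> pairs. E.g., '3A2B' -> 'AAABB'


Expanding each <count><char> pair:
  5H -> 'HHHHH'
  7H -> 'HHHHHHH'
  7H -> 'HHHHHHH'
  7F -> 'FFFFFFF'

Decoded = HHHHHHHHHHHHHHHHHHHFFFFFFF


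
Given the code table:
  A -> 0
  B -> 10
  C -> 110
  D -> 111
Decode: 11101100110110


Decoding:
111 -> D
0 -> A
110 -> C
0 -> A
110 -> C
110 -> C


Result: DACACC


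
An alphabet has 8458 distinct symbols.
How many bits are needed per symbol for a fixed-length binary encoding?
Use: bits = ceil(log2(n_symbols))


log2(8458) = 13.0461
Bracket: 2^13 = 8192 < 8458 <= 2^14 = 16384
So ceil(log2(8458)) = 14

bits = ceil(log2(8458)) = ceil(13.0461) = 14 bits


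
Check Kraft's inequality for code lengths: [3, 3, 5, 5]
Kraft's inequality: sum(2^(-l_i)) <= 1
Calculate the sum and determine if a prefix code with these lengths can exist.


Sum = 2^(-3) + 2^(-3) + 2^(-5) + 2^(-5)
    = 0.125 + 0.125 + 0.03125 + 0.03125
    = 10/32 = 0.3125
Since 0.3125 <= 1, Kraft's inequality IS satisfied.
A prefix code with these lengths CAN exist.

Kraft sum = 0.3125. Satisfied.


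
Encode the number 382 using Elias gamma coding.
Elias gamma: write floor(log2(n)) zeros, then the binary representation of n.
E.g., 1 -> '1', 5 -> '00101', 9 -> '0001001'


num_bits = floor(log2(382)) + 1 = 9
leading_zeros = num_bits - 1 = 8
binary(382) = 101111110

Elias gamma(382) = '00000000' + '101111110' = 00000000101111110 (17 bits)


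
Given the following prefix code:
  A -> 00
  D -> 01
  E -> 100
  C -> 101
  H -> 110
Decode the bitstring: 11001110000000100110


Decoding step by step:
Bits 110 -> H
Bits 01 -> D
Bits 110 -> H
Bits 00 -> A
Bits 00 -> A
Bits 00 -> A
Bits 100 -> E
Bits 110 -> H


Decoded message: HDHAAAEH


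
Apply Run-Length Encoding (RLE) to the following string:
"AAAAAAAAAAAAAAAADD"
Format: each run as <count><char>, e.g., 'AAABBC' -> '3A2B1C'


Scanning runs left to right:
  i=0: run of 'A' x 16 -> '16A'
  i=16: run of 'D' x 2 -> '2D'

RLE = 16A2D


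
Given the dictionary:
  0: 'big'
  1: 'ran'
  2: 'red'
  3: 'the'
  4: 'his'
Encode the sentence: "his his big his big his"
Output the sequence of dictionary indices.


Look up each word in the dictionary:
  'his' -> 4
  'his' -> 4
  'big' -> 0
  'his' -> 4
  'big' -> 0
  'his' -> 4

Encoded: [4, 4, 0, 4, 0, 4]


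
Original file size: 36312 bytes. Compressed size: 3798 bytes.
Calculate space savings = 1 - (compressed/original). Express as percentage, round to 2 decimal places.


ratio = compressed/original = 3798/36312 = 0.104594
savings = 1 - ratio = 1 - 0.104594 = 0.895406
as a percentage: 0.895406 * 100 = 89.54%

Space savings = 1 - 3798/36312 = 89.54%


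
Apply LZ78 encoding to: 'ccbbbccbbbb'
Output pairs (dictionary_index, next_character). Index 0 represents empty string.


LZ78 encoding steps:
Dictionary: {0: ''}
Step 1: w='' (idx 0), next='c' -> output (0, 'c'), add 'c' as idx 1
Step 2: w='c' (idx 1), next='b' -> output (1, 'b'), add 'cb' as idx 2
Step 3: w='' (idx 0), next='b' -> output (0, 'b'), add 'b' as idx 3
Step 4: w='b' (idx 3), next='c' -> output (3, 'c'), add 'bc' as idx 4
Step 5: w='cb' (idx 2), next='b' -> output (2, 'b'), add 'cbb' as idx 5
Step 6: w='b' (idx 3), next='b' -> output (3, 'b'), add 'bb' as idx 6


Encoded: [(0, 'c'), (1, 'b'), (0, 'b'), (3, 'c'), (2, 'b'), (3, 'b')]


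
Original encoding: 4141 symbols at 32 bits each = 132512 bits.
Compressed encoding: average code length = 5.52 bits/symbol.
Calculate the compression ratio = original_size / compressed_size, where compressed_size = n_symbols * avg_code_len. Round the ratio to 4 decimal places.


original_size = n_symbols * orig_bits = 4141 * 32 = 132512 bits
compressed_size = n_symbols * avg_code_len = 4141 * 5.52 = 22858.32 bits
ratio = original_size / compressed_size = 132512 / 22858.32 = 5.7971

Compression ratio = 5.7971


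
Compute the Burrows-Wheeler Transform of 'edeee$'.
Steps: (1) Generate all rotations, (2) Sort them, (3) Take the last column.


Rotations (sorted):
  0: $edeee -> last char: e
  1: deee$e -> last char: e
  2: e$edee -> last char: e
  3: edeee$ -> last char: $
  4: ee$ede -> last char: e
  5: eee$ed -> last char: d


BWT = eee$ed


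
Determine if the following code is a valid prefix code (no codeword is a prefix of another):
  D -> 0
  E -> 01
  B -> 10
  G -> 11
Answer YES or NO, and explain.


Checking each pair (does one codeword prefix another?):
  D='0' vs E='01': prefix -- VIOLATION

NO -- this is NOT a valid prefix code. D (0) is a prefix of E (01).


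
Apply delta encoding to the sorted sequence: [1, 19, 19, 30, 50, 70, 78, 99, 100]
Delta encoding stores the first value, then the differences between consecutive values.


First value: 1
Deltas:
  19 - 1 = 18
  19 - 19 = 0
  30 - 19 = 11
  50 - 30 = 20
  70 - 50 = 20
  78 - 70 = 8
  99 - 78 = 21
  100 - 99 = 1


Delta encoded: [1, 18, 0, 11, 20, 20, 8, 21, 1]


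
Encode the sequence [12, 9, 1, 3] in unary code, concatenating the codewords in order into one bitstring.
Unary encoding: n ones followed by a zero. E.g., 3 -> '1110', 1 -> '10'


Encode each number as n ones followed by a terminating 0:
  12 -> 1111111111110 (13 bits)
  9 -> 1111111110 (10 bits)
  1 -> 10 (2 bits)
  3 -> 1110 (4 bits)
Total length = 13 + 10 + 2 + 4 = 29 bits.

Unary([12, 9, 1, 3]) = 11111111111101111111110101110 (29 bits)


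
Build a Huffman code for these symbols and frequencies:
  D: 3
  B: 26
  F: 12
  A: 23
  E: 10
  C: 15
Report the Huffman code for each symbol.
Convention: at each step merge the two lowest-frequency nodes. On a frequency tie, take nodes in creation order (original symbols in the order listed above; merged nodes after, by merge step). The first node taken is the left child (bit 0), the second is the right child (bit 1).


Huffman tree construction:
Step 1: Merge D(3) + E(10) = 13
Step 2: Merge F(12) + (D+E)(13) = 25
Step 3: Merge C(15) + A(23) = 38
Step 4: Merge (F+(D+E))(25) + B(26) = 51
Step 5: Merge (C+A)(38) + ((F+(D+E))+B)(51) = 89
Read each symbol's code off the tree from the root (left child = 0, right child = 1).

Codes:
  D: 1010 (length 4)
  B: 11 (length 2)
  F: 100 (length 3)
  A: 01 (length 2)
  E: 1011 (length 4)
  C: 00 (length 2)
Average code length: 216/89 = 2.4270 bits/symbol


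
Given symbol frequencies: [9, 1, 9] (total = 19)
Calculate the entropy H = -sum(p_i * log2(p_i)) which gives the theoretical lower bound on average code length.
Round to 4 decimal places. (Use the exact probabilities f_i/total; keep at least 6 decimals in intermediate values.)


Per-symbol terms -p_i * log2(p_i) with p_i = f_i/19:
  p = 9/19 = 0.473684: log2(p) = -1.078003, -p*log2(p) = 0.510633
  p = 1/19 = 0.052632: log2(p) = -4.247928, -p*log2(p) = 0.223575
  p = 9/19 = 0.473684: log2(p) = -1.078003, -p*log2(p) = 0.510633
H = 0.510633 + 0.223575 + 0.510633 = 1.244841

H = 1.2448 bits/symbol


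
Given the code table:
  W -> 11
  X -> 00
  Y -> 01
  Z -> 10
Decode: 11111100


Decoding:
11 -> W
11 -> W
11 -> W
00 -> X


Result: WWWX


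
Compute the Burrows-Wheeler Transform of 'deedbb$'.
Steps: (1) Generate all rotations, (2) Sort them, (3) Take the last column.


Rotations (sorted):
  0: $deedbb -> last char: b
  1: b$deedb -> last char: b
  2: bb$deed -> last char: d
  3: dbb$dee -> last char: e
  4: deedbb$ -> last char: $
  5: edbb$de -> last char: e
  6: eedbb$d -> last char: d


BWT = bbde$ed


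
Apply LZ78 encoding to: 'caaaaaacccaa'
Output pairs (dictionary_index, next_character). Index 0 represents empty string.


LZ78 encoding steps:
Dictionary: {0: ''}
Step 1: w='' (idx 0), next='c' -> output (0, 'c'), add 'c' as idx 1
Step 2: w='' (idx 0), next='a' -> output (0, 'a'), add 'a' as idx 2
Step 3: w='a' (idx 2), next='a' -> output (2, 'a'), add 'aa' as idx 3
Step 4: w='aa' (idx 3), next='a' -> output (3, 'a'), add 'aaa' as idx 4
Step 5: w='c' (idx 1), next='c' -> output (1, 'c'), add 'cc' as idx 5
Step 6: w='c' (idx 1), next='a' -> output (1, 'a'), add 'ca' as idx 6
Step 7: w='a' (idx 2), end of input -> output (2, '')


Encoded: [(0, 'c'), (0, 'a'), (2, 'a'), (3, 'a'), (1, 'c'), (1, 'a'), (2, '')]


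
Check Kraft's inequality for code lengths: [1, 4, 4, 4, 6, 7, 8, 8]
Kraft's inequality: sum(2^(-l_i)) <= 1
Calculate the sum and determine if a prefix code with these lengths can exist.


Sum = 2^(-1) + 2^(-4) + 2^(-4) + 2^(-4) + 2^(-6) + 2^(-7) + 2^(-8) + 2^(-8)
    = 0.5 + 0.0625 + 0.0625 + 0.0625 + 0.015625 + 0.0078125 + 0.00390625 + 0.00390625
    = 184/256 = 0.71875
Since 0.71875 <= 1, Kraft's inequality IS satisfied.
A prefix code with these lengths CAN exist.

Kraft sum = 0.71875. Satisfied.


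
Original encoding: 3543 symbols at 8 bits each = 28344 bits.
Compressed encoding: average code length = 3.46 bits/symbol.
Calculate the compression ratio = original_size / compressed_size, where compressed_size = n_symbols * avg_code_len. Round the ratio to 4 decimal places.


original_size = n_symbols * orig_bits = 3543 * 8 = 28344 bits
compressed_size = n_symbols * avg_code_len = 3543 * 3.46 = 12258.78 bits
ratio = original_size / compressed_size = 28344 / 12258.78 = 2.3121

Compression ratio = 2.3121


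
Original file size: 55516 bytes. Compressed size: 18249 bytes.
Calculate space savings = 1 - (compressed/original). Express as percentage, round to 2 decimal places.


ratio = compressed/original = 18249/55516 = 0.328716
savings = 1 - ratio = 1 - 0.328716 = 0.671284
as a percentage: 0.671284 * 100 = 67.13%

Space savings = 1 - 18249/55516 = 67.13%


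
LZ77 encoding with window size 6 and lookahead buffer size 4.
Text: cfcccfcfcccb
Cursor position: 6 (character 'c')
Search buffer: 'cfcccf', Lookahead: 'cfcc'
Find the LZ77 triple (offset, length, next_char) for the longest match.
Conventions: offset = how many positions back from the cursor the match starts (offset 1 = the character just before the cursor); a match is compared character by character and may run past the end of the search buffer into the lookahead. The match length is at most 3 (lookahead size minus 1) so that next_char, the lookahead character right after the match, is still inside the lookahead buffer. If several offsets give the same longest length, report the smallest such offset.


Try each offset into the search buffer:
  offset=1 (pos 5, char 'f'): match length 0
  offset=2 (pos 4, char 'c'): match length 3
  offset=3 (pos 3, char 'c'): match length 1
  offset=4 (pos 2, char 'c'): match length 1
  offset=5 (pos 1, char 'f'): match length 0
  offset=6 (pos 0, char 'c'): match length 3
Longest match has length 3, found at offsets 2, 6; take the smallest, offset 2.
next_char = character at position 6 + 3 = 9 -> 'c'

Best match: offset=2, length=3 (matching 'cfc' starting at position 4)
LZ77 triple: (2, 3, 'c')


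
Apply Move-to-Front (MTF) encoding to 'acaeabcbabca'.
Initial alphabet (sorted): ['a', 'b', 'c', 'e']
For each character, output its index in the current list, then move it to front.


MTF encoding:
'a': index 0 in ['a', 'b', 'c', 'e'] -> ['a', 'b', 'c', 'e']
'c': index 2 in ['a', 'b', 'c', 'e'] -> ['c', 'a', 'b', 'e']
'a': index 1 in ['c', 'a', 'b', 'e'] -> ['a', 'c', 'b', 'e']
'e': index 3 in ['a', 'c', 'b', 'e'] -> ['e', 'a', 'c', 'b']
'a': index 1 in ['e', 'a', 'c', 'b'] -> ['a', 'e', 'c', 'b']
'b': index 3 in ['a', 'e', 'c', 'b'] -> ['b', 'a', 'e', 'c']
'c': index 3 in ['b', 'a', 'e', 'c'] -> ['c', 'b', 'a', 'e']
'b': index 1 in ['c', 'b', 'a', 'e'] -> ['b', 'c', 'a', 'e']
'a': index 2 in ['b', 'c', 'a', 'e'] -> ['a', 'b', 'c', 'e']
'b': index 1 in ['a', 'b', 'c', 'e'] -> ['b', 'a', 'c', 'e']
'c': index 2 in ['b', 'a', 'c', 'e'] -> ['c', 'b', 'a', 'e']
'a': index 2 in ['c', 'b', 'a', 'e'] -> ['a', 'c', 'b', 'e']


Output: [0, 2, 1, 3, 1, 3, 3, 1, 2, 1, 2, 2]


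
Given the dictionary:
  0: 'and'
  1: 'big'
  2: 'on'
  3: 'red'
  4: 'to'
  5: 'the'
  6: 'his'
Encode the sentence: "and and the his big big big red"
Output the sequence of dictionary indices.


Look up each word in the dictionary:
  'and' -> 0
  'and' -> 0
  'the' -> 5
  'his' -> 6
  'big' -> 1
  'big' -> 1
  'big' -> 1
  'red' -> 3

Encoded: [0, 0, 5, 6, 1, 1, 1, 3]


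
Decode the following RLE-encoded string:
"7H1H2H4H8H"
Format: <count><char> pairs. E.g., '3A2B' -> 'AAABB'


Expanding each <count><char> pair:
  7H -> 'HHHHHHH'
  1H -> 'H'
  2H -> 'HH'
  4H -> 'HHHH'
  8H -> 'HHHHHHHH'

Decoded = HHHHHHHHHHHHHHHHHHHHHH


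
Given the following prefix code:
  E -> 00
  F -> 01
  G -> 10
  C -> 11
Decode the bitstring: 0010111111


Decoding step by step:
Bits 00 -> E
Bits 10 -> G
Bits 11 -> C
Bits 11 -> C
Bits 11 -> C


Decoded message: EGCCC


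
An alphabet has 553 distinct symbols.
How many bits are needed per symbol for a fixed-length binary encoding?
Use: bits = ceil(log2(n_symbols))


log2(553) = 9.1111
Bracket: 2^9 = 512 < 553 <= 2^10 = 1024
So ceil(log2(553)) = 10

bits = ceil(log2(553)) = ceil(9.1111) = 10 bits


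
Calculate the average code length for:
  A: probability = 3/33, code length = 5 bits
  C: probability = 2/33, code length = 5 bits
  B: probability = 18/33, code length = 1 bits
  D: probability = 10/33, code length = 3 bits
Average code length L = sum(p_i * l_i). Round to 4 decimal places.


Weighted contributions p_i * l_i:
  A: (3/33) * 5 = 15/33
  C: (2/33) * 5 = 10/33
  B: (18/33) * 1 = 18/33
  D: (10/33) * 3 = 30/33
Sum = (15 + 10 + 18 + 30)/33 = 73/33

L = 73/33 = 2.2121 bits/symbol


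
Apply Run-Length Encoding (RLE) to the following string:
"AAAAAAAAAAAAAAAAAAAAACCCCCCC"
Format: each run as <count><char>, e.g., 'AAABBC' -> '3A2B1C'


Scanning runs left to right:
  i=0: run of 'A' x 21 -> '21A'
  i=21: run of 'C' x 7 -> '7C'

RLE = 21A7C


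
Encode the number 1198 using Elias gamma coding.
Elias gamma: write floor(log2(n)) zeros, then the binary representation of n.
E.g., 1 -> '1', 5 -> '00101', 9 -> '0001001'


num_bits = floor(log2(1198)) + 1 = 11
leading_zeros = num_bits - 1 = 10
binary(1198) = 10010101110

Elias gamma(1198) = '0000000000' + '10010101110' = 000000000010010101110 (21 bits)


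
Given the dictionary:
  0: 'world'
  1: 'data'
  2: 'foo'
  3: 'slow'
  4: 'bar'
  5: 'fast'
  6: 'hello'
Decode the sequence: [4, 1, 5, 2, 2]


Look up each index in the dictionary:
  4 -> 'bar'
  1 -> 'data'
  5 -> 'fast'
  2 -> 'foo'
  2 -> 'foo'

Decoded: "bar data fast foo foo"


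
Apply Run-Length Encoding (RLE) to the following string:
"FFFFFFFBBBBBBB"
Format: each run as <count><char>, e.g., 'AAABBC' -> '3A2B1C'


Scanning runs left to right:
  i=0: run of 'F' x 7 -> '7F'
  i=7: run of 'B' x 7 -> '7B'

RLE = 7F7B


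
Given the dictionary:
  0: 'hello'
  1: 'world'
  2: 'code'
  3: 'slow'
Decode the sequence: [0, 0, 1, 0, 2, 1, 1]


Look up each index in the dictionary:
  0 -> 'hello'
  0 -> 'hello'
  1 -> 'world'
  0 -> 'hello'
  2 -> 'code'
  1 -> 'world'
  1 -> 'world'

Decoded: "hello hello world hello code world world"


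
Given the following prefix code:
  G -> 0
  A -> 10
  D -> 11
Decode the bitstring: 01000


Decoding step by step:
Bits 0 -> G
Bits 10 -> A
Bits 0 -> G
Bits 0 -> G


Decoded message: GAGG


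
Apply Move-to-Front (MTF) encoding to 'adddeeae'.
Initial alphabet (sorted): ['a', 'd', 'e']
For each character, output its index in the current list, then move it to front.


MTF encoding:
'a': index 0 in ['a', 'd', 'e'] -> ['a', 'd', 'e']
'd': index 1 in ['a', 'd', 'e'] -> ['d', 'a', 'e']
'd': index 0 in ['d', 'a', 'e'] -> ['d', 'a', 'e']
'd': index 0 in ['d', 'a', 'e'] -> ['d', 'a', 'e']
'e': index 2 in ['d', 'a', 'e'] -> ['e', 'd', 'a']
'e': index 0 in ['e', 'd', 'a'] -> ['e', 'd', 'a']
'a': index 2 in ['e', 'd', 'a'] -> ['a', 'e', 'd']
'e': index 1 in ['a', 'e', 'd'] -> ['e', 'a', 'd']


Output: [0, 1, 0, 0, 2, 0, 2, 1]


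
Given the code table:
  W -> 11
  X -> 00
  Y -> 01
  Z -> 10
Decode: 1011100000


Decoding:
10 -> Z
11 -> W
10 -> Z
00 -> X
00 -> X


Result: ZWZXX


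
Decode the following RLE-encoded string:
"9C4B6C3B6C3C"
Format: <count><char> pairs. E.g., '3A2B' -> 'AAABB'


Expanding each <count><char> pair:
  9C -> 'CCCCCCCCC'
  4B -> 'BBBB'
  6C -> 'CCCCCC'
  3B -> 'BBB'
  6C -> 'CCCCCC'
  3C -> 'CCC'

Decoded = CCCCCCCCCBBBBCCCCCCBBBCCCCCCCCC


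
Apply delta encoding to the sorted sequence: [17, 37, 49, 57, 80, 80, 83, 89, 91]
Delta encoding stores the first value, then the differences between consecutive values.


First value: 17
Deltas:
  37 - 17 = 20
  49 - 37 = 12
  57 - 49 = 8
  80 - 57 = 23
  80 - 80 = 0
  83 - 80 = 3
  89 - 83 = 6
  91 - 89 = 2


Delta encoded: [17, 20, 12, 8, 23, 0, 3, 6, 2]


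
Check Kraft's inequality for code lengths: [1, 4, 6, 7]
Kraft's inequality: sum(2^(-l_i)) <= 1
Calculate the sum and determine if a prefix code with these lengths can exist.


Sum = 2^(-1) + 2^(-4) + 2^(-6) + 2^(-7)
    = 0.5 + 0.0625 + 0.015625 + 0.0078125
    = 75/128 = 0.5859375
Since 0.5859375 <= 1, Kraft's inequality IS satisfied.
A prefix code with these lengths CAN exist.

Kraft sum = 0.5859375. Satisfied.


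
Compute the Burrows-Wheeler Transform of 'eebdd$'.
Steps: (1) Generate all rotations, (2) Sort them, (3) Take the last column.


Rotations (sorted):
  0: $eebdd -> last char: d
  1: bdd$ee -> last char: e
  2: d$eebd -> last char: d
  3: dd$eeb -> last char: b
  4: ebdd$e -> last char: e
  5: eebdd$ -> last char: $


BWT = dedbe$


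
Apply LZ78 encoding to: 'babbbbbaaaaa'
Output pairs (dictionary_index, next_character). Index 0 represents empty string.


LZ78 encoding steps:
Dictionary: {0: ''}
Step 1: w='' (idx 0), next='b' -> output (0, 'b'), add 'b' as idx 1
Step 2: w='' (idx 0), next='a' -> output (0, 'a'), add 'a' as idx 2
Step 3: w='b' (idx 1), next='b' -> output (1, 'b'), add 'bb' as idx 3
Step 4: w='bb' (idx 3), next='b' -> output (3, 'b'), add 'bbb' as idx 4
Step 5: w='a' (idx 2), next='a' -> output (2, 'a'), add 'aa' as idx 5
Step 6: w='aa' (idx 5), next='a' -> output (5, 'a'), add 'aaa' as idx 6


Encoded: [(0, 'b'), (0, 'a'), (1, 'b'), (3, 'b'), (2, 'a'), (5, 'a')]


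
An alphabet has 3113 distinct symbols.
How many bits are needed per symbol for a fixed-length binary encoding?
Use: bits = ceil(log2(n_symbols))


log2(3113) = 11.6041
Bracket: 2^11 = 2048 < 3113 <= 2^12 = 4096
So ceil(log2(3113)) = 12

bits = ceil(log2(3113)) = ceil(11.6041) = 12 bits


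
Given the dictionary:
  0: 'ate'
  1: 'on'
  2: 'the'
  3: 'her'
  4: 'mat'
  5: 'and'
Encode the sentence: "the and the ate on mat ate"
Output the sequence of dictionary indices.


Look up each word in the dictionary:
  'the' -> 2
  'and' -> 5
  'the' -> 2
  'ate' -> 0
  'on' -> 1
  'mat' -> 4
  'ate' -> 0

Encoded: [2, 5, 2, 0, 1, 4, 0]


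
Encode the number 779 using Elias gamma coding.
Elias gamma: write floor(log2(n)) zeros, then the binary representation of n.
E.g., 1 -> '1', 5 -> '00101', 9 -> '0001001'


num_bits = floor(log2(779)) + 1 = 10
leading_zeros = num_bits - 1 = 9
binary(779) = 1100001011

Elias gamma(779) = '000000000' + '1100001011' = 0000000001100001011 (19 bits)


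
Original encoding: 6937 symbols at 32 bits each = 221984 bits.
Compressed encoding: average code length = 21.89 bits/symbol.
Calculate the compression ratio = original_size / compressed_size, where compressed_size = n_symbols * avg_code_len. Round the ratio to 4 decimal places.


original_size = n_symbols * orig_bits = 6937 * 32 = 221984 bits
compressed_size = n_symbols * avg_code_len = 6937 * 21.89 = 151850.93 bits
ratio = original_size / compressed_size = 221984 / 151850.93 = 1.4619

Compression ratio = 1.4619


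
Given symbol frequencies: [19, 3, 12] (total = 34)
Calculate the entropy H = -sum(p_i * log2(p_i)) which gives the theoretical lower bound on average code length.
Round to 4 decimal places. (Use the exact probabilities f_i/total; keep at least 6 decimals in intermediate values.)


Per-symbol terms -p_i * log2(p_i) with p_i = f_i/34:
  p = 19/34 = 0.558824: log2(p) = -0.839535, -p*log2(p) = 0.469152
  p = 3/34 = 0.088235: log2(p) = -3.502500, -p*log2(p) = 0.309044
  p = 12/34 = 0.352941: log2(p) = -1.502500, -p*log2(p) = 0.530294
H = 0.469152 + 0.309044 + 0.530294 = 1.308490

H = 1.3085 bits/symbol


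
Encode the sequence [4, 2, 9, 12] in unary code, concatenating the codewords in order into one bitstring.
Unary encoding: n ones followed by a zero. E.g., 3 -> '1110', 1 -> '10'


Encode each number as n ones followed by a terminating 0:
  4 -> 11110 (5 bits)
  2 -> 110 (3 bits)
  9 -> 1111111110 (10 bits)
  12 -> 1111111111110 (13 bits)
Total length = 5 + 3 + 10 + 13 = 31 bits.

Unary([4, 2, 9, 12]) = 1111011011111111101111111111110 (31 bits)


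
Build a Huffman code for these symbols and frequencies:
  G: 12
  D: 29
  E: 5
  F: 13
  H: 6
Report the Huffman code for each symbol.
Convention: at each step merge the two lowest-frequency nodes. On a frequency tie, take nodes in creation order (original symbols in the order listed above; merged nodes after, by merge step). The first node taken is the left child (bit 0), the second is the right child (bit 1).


Huffman tree construction:
Step 1: Merge E(5) + H(6) = 11
Step 2: Merge (E+H)(11) + G(12) = 23
Step 3: Merge F(13) + ((E+H)+G)(23) = 36
Step 4: Merge D(29) + (F+((E+H)+G))(36) = 65
Read each symbol's code off the tree from the root (left child = 0, right child = 1).

Codes:
  G: 111 (length 3)
  D: 0 (length 1)
  E: 1100 (length 4)
  F: 10 (length 2)
  H: 1101 (length 4)
Average code length: 135/65 = 2.0769 bits/symbol


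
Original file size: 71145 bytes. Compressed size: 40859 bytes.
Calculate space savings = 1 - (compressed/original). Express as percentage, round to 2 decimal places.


ratio = compressed/original = 40859/71145 = 0.574306
savings = 1 - ratio = 1 - 0.574306 = 0.425694
as a percentage: 0.425694 * 100 = 42.57%

Space savings = 1 - 40859/71145 = 42.57%


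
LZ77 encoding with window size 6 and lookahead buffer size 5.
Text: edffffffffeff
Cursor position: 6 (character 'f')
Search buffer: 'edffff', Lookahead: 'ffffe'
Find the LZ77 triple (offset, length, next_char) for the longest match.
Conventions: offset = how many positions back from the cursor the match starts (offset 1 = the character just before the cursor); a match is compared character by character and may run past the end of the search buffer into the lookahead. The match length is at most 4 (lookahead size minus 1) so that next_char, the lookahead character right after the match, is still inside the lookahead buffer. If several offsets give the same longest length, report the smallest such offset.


Try each offset into the search buffer:
  offset=1 (pos 5, char 'f'): match length 4
  offset=2 (pos 4, char 'f'): match length 4
  offset=3 (pos 3, char 'f'): match length 4
  offset=4 (pos 2, char 'f'): match length 4
  offset=5 (pos 1, char 'd'): match length 0
  offset=6 (pos 0, char 'e'): match length 0
Longest match has length 4, found at offsets 1, 2, 3, 4; take the smallest, offset 1.
next_char = character at position 6 + 4 = 10 -> 'e'

Best match: offset=1, length=4 (matching 'ffff' starting at position 5)
LZ77 triple: (1, 4, 'e')


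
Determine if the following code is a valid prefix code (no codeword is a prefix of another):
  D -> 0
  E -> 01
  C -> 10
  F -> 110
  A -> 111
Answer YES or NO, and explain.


Checking each pair (does one codeword prefix another?):
  D='0' vs E='01': prefix -- VIOLATION

NO -- this is NOT a valid prefix code. D (0) is a prefix of E (01).


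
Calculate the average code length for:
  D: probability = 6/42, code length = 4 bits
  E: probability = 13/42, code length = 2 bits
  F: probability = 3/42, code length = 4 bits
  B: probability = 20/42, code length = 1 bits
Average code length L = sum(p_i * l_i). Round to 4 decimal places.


Weighted contributions p_i * l_i:
  D: (6/42) * 4 = 24/42
  E: (13/42) * 2 = 26/42
  F: (3/42) * 4 = 12/42
  B: (20/42) * 1 = 20/42
Sum = (24 + 26 + 12 + 20)/42 = 82/42

L = 82/42 = 1.9524 bits/symbol


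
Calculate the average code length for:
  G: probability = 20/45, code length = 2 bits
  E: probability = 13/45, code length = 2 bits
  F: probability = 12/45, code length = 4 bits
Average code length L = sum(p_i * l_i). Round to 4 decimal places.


Weighted contributions p_i * l_i:
  G: (20/45) * 2 = 40/45
  E: (13/45) * 2 = 26/45
  F: (12/45) * 4 = 48/45
Sum = (40 + 26 + 48)/45 = 114/45

L = 114/45 = 2.5333 bits/symbol


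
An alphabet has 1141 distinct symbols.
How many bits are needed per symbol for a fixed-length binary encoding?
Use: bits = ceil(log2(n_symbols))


log2(1141) = 10.1561
Bracket: 2^10 = 1024 < 1141 <= 2^11 = 2048
So ceil(log2(1141)) = 11

bits = ceil(log2(1141)) = ceil(10.1561) = 11 bits


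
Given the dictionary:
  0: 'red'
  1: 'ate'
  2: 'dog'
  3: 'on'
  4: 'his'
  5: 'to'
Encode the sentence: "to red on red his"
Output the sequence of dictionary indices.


Look up each word in the dictionary:
  'to' -> 5
  'red' -> 0
  'on' -> 3
  'red' -> 0
  'his' -> 4

Encoded: [5, 0, 3, 0, 4]


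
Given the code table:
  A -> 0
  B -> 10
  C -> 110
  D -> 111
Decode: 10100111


Decoding:
10 -> B
10 -> B
0 -> A
111 -> D


Result: BBAD


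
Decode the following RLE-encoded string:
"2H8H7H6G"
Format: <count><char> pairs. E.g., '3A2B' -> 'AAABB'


Expanding each <count><char> pair:
  2H -> 'HH'
  8H -> 'HHHHHHHH'
  7H -> 'HHHHHHH'
  6G -> 'GGGGGG'

Decoded = HHHHHHHHHHHHHHHHHGGGGGG


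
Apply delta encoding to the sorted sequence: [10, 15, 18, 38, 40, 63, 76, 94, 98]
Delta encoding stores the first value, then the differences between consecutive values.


First value: 10
Deltas:
  15 - 10 = 5
  18 - 15 = 3
  38 - 18 = 20
  40 - 38 = 2
  63 - 40 = 23
  76 - 63 = 13
  94 - 76 = 18
  98 - 94 = 4


Delta encoded: [10, 5, 3, 20, 2, 23, 13, 18, 4]


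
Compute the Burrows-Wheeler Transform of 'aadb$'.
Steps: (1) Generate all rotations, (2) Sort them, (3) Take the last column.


Rotations (sorted):
  0: $aadb -> last char: b
  1: aadb$ -> last char: $
  2: adb$a -> last char: a
  3: b$aad -> last char: d
  4: db$aa -> last char: a


BWT = b$ada


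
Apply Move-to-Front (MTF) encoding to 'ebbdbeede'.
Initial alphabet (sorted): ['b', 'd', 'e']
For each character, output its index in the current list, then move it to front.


MTF encoding:
'e': index 2 in ['b', 'd', 'e'] -> ['e', 'b', 'd']
'b': index 1 in ['e', 'b', 'd'] -> ['b', 'e', 'd']
'b': index 0 in ['b', 'e', 'd'] -> ['b', 'e', 'd']
'd': index 2 in ['b', 'e', 'd'] -> ['d', 'b', 'e']
'b': index 1 in ['d', 'b', 'e'] -> ['b', 'd', 'e']
'e': index 2 in ['b', 'd', 'e'] -> ['e', 'b', 'd']
'e': index 0 in ['e', 'b', 'd'] -> ['e', 'b', 'd']
'd': index 2 in ['e', 'b', 'd'] -> ['d', 'e', 'b']
'e': index 1 in ['d', 'e', 'b'] -> ['e', 'd', 'b']


Output: [2, 1, 0, 2, 1, 2, 0, 2, 1]


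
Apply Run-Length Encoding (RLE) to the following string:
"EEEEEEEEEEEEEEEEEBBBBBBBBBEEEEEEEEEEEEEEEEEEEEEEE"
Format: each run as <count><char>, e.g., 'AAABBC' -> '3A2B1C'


Scanning runs left to right:
  i=0: run of 'E' x 17 -> '17E'
  i=17: run of 'B' x 9 -> '9B'
  i=26: run of 'E' x 23 -> '23E'

RLE = 17E9B23E


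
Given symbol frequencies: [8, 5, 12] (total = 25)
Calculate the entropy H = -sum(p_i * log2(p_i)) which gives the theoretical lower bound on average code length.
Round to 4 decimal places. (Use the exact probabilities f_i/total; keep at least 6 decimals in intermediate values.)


Per-symbol terms -p_i * log2(p_i) with p_i = f_i/25:
  p = 8/25 = 0.320000: log2(p) = -1.643856, -p*log2(p) = 0.526034
  p = 5/25 = 0.200000: log2(p) = -2.321928, -p*log2(p) = 0.464386
  p = 12/25 = 0.480000: log2(p) = -1.058894, -p*log2(p) = 0.508269
H = 0.526034 + 0.464386 + 0.508269 = 1.498689

H = 1.4987 bits/symbol


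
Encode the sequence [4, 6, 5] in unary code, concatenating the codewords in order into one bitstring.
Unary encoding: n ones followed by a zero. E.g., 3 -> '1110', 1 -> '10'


Encode each number as n ones followed by a terminating 0:
  4 -> 11110 (5 bits)
  6 -> 1111110 (7 bits)
  5 -> 111110 (6 bits)
Total length = 5 + 7 + 6 = 18 bits.

Unary([4, 6, 5]) = 111101111110111110 (18 bits)


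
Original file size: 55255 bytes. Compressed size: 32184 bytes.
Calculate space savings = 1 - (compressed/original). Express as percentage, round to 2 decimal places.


ratio = compressed/original = 32184/55255 = 0.582463
savings = 1 - ratio = 1 - 0.582463 = 0.417537
as a percentage: 0.417537 * 100 = 41.75%

Space savings = 1 - 32184/55255 = 41.75%


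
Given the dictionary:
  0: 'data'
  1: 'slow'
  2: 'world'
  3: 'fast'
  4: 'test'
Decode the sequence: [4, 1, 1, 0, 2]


Look up each index in the dictionary:
  4 -> 'test'
  1 -> 'slow'
  1 -> 'slow'
  0 -> 'data'
  2 -> 'world'

Decoded: "test slow slow data world"


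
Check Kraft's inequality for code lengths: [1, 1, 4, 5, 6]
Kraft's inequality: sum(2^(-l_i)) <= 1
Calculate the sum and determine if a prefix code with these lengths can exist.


Sum = 2^(-1) + 2^(-1) + 2^(-4) + 2^(-5) + 2^(-6)
    = 0.5 + 0.5 + 0.0625 + 0.03125 + 0.015625
    = 71/64 = 1.109375
Since 1.109375 > 1, Kraft's inequality is NOT satisfied.
A prefix code with these lengths CANNOT exist.

Kraft sum = 1.109375. Not satisfied.


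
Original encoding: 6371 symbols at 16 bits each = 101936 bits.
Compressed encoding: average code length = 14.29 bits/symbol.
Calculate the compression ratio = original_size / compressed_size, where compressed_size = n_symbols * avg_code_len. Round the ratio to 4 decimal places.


original_size = n_symbols * orig_bits = 6371 * 16 = 101936 bits
compressed_size = n_symbols * avg_code_len = 6371 * 14.29 = 91041.59 bits
ratio = original_size / compressed_size = 101936 / 91041.59 = 1.1197

Compression ratio = 1.1197


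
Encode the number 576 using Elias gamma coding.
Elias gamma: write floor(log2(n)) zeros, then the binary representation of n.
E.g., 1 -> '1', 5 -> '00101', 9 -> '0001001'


num_bits = floor(log2(576)) + 1 = 10
leading_zeros = num_bits - 1 = 9
binary(576) = 1001000000

Elias gamma(576) = '000000000' + '1001000000' = 0000000001001000000 (19 bits)


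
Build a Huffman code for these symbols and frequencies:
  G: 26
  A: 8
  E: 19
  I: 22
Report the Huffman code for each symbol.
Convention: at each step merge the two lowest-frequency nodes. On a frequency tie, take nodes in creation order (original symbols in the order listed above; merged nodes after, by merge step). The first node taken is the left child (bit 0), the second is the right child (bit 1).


Huffman tree construction:
Step 1: Merge A(8) + E(19) = 27
Step 2: Merge I(22) + G(26) = 48
Step 3: Merge (A+E)(27) + (I+G)(48) = 75
Read each symbol's code off the tree from the root (left child = 0, right child = 1).

Codes:
  G: 11 (length 2)
  A: 00 (length 2)
  E: 01 (length 2)
  I: 10 (length 2)
Average code length: 150/75 = 2.0000 bits/symbol


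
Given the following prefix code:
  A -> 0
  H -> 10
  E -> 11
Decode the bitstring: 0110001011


Decoding step by step:
Bits 0 -> A
Bits 11 -> E
Bits 0 -> A
Bits 0 -> A
Bits 0 -> A
Bits 10 -> H
Bits 11 -> E


Decoded message: AEAAAHE


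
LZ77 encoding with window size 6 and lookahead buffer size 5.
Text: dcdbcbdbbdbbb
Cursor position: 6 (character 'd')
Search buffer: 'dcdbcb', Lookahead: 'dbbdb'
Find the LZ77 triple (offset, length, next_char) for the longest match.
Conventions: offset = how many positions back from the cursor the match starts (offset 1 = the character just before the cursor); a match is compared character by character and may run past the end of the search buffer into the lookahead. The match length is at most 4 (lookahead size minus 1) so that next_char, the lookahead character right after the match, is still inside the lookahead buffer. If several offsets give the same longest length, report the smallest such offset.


Try each offset into the search buffer:
  offset=1 (pos 5, char 'b'): match length 0
  offset=2 (pos 4, char 'c'): match length 0
  offset=3 (pos 3, char 'b'): match length 0
  offset=4 (pos 2, char 'd'): match length 2
  offset=5 (pos 1, char 'c'): match length 0
  offset=6 (pos 0, char 'd'): match length 1
Longest match has length 2 at offset 4.
next_char = character at position 6 + 2 = 8 -> 'b'

Best match: offset=4, length=2 (matching 'db' starting at position 2)
LZ77 triple: (4, 2, 'b')


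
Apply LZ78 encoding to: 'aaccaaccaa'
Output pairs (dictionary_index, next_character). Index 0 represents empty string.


LZ78 encoding steps:
Dictionary: {0: ''}
Step 1: w='' (idx 0), next='a' -> output (0, 'a'), add 'a' as idx 1
Step 2: w='a' (idx 1), next='c' -> output (1, 'c'), add 'ac' as idx 2
Step 3: w='' (idx 0), next='c' -> output (0, 'c'), add 'c' as idx 3
Step 4: w='a' (idx 1), next='a' -> output (1, 'a'), add 'aa' as idx 4
Step 5: w='c' (idx 3), next='c' -> output (3, 'c'), add 'cc' as idx 5
Step 6: w='aa' (idx 4), end of input -> output (4, '')


Encoded: [(0, 'a'), (1, 'c'), (0, 'c'), (1, 'a'), (3, 'c'), (4, '')]


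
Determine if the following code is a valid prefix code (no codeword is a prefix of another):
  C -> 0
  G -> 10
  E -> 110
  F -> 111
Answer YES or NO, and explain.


Checking each pair (does one codeword prefix another?):
  C='0' vs G='10': no prefix
  C='0' vs E='110': no prefix
  C='0' vs F='111': no prefix
  G='10' vs C='0': no prefix
  G='10' vs E='110': no prefix
  G='10' vs F='111': no prefix
  E='110' vs C='0': no prefix
  E='110' vs G='10': no prefix
  E='110' vs F='111': no prefix
  F='111' vs C='0': no prefix
  F='111' vs G='10': no prefix
  F='111' vs E='110': no prefix
No violation found over all pairs.

YES -- this is a valid prefix code. No codeword is a prefix of any other codeword.


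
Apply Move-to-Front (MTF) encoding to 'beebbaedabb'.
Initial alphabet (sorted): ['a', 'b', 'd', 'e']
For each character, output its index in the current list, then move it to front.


MTF encoding:
'b': index 1 in ['a', 'b', 'd', 'e'] -> ['b', 'a', 'd', 'e']
'e': index 3 in ['b', 'a', 'd', 'e'] -> ['e', 'b', 'a', 'd']
'e': index 0 in ['e', 'b', 'a', 'd'] -> ['e', 'b', 'a', 'd']
'b': index 1 in ['e', 'b', 'a', 'd'] -> ['b', 'e', 'a', 'd']
'b': index 0 in ['b', 'e', 'a', 'd'] -> ['b', 'e', 'a', 'd']
'a': index 2 in ['b', 'e', 'a', 'd'] -> ['a', 'b', 'e', 'd']
'e': index 2 in ['a', 'b', 'e', 'd'] -> ['e', 'a', 'b', 'd']
'd': index 3 in ['e', 'a', 'b', 'd'] -> ['d', 'e', 'a', 'b']
'a': index 2 in ['d', 'e', 'a', 'b'] -> ['a', 'd', 'e', 'b']
'b': index 3 in ['a', 'd', 'e', 'b'] -> ['b', 'a', 'd', 'e']
'b': index 0 in ['b', 'a', 'd', 'e'] -> ['b', 'a', 'd', 'e']


Output: [1, 3, 0, 1, 0, 2, 2, 3, 2, 3, 0]


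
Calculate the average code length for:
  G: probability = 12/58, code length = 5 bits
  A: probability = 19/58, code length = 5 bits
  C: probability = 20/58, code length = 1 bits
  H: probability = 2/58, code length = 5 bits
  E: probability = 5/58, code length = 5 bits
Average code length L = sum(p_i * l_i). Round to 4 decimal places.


Weighted contributions p_i * l_i:
  G: (12/58) * 5 = 60/58
  A: (19/58) * 5 = 95/58
  C: (20/58) * 1 = 20/58
  H: (2/58) * 5 = 10/58
  E: (5/58) * 5 = 25/58
Sum = (60 + 95 + 20 + 10 + 25)/58 = 210/58

L = 210/58 = 3.6207 bits/symbol


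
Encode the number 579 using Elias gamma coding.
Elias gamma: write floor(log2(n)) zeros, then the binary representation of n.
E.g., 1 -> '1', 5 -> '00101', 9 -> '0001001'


num_bits = floor(log2(579)) + 1 = 10
leading_zeros = num_bits - 1 = 9
binary(579) = 1001000011

Elias gamma(579) = '000000000' + '1001000011' = 0000000001001000011 (19 bits)


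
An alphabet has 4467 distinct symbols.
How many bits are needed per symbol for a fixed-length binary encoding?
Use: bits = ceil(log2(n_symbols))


log2(4467) = 12.1251
Bracket: 2^12 = 4096 < 4467 <= 2^13 = 8192
So ceil(log2(4467)) = 13

bits = ceil(log2(4467)) = ceil(12.1251) = 13 bits


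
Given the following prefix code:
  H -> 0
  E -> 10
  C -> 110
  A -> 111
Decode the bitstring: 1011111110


Decoding step by step:
Bits 10 -> E
Bits 111 -> A
Bits 111 -> A
Bits 10 -> E


Decoded message: EAAE


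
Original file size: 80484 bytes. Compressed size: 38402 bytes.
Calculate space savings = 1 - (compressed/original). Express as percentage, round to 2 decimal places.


ratio = compressed/original = 38402/80484 = 0.477138
savings = 1 - ratio = 1 - 0.477138 = 0.522862
as a percentage: 0.522862 * 100 = 52.29%

Space savings = 1 - 38402/80484 = 52.29%
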